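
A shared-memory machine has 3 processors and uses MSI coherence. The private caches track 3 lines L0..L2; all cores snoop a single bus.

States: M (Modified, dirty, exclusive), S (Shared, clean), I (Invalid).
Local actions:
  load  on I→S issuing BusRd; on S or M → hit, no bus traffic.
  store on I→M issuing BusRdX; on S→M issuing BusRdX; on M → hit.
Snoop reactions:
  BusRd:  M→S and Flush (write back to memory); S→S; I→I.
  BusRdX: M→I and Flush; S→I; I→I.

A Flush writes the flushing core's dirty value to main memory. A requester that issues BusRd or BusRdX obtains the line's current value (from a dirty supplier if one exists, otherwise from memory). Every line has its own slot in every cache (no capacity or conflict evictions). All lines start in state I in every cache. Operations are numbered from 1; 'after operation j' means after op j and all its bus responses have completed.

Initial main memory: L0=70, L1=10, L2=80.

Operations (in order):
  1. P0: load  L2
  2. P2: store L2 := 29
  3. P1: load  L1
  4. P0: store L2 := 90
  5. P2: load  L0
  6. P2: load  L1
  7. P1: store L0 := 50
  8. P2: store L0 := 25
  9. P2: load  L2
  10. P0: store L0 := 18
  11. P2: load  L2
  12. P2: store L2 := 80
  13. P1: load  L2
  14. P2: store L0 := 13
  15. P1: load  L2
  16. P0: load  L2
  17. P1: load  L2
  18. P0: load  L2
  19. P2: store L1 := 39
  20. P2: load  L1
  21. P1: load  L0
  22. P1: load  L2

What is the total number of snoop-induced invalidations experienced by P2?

step 1: P0: load  L2  ⟶  SII  (L2)  txn=BusRd  M[L2]=80
step 2: P2: store L2 := 29  ⟶  IIM  (L2)  txn=BusRdX  M[L2]=80
step 3: P1: load  L1  ⟶  ISI  (L1)  txn=BusRd  M[L1]=10
step 4: P0: store L2 := 90  ⟶  MII  (L2)  txn=BusRdX+Flush  M[L2]=29
step 5: P2: load  L0  ⟶  IIS  (L0)  txn=BusRd  M[L0]=70
step 6: P2: load  L1  ⟶  ISS  (L1)  txn=BusRd  M[L1]=10
step 7: P1: store L0 := 50  ⟶  IMI  (L0)  txn=BusRdX  M[L0]=70
step 8: P2: store L0 := 25  ⟶  IIM  (L0)  txn=BusRdX+Flush  M[L0]=50
step 9: P2: load  L2  ⟶  SIS  (L2)  txn=BusRd+Flush  M[L2]=90
step 10: P0: store L0 := 18  ⟶  MII  (L0)  txn=BusRdX+Flush  M[L0]=25
step 11: P2: load  L2  ⟶  SIS  (L2)  txn=∅  M[L2]=90
step 12: P2: store L2 := 80  ⟶  IIM  (L2)  txn=BusRdX  M[L2]=90
step 13: P1: load  L2  ⟶  ISS  (L2)  txn=BusRd+Flush  M[L2]=80
step 14: P2: store L0 := 13  ⟶  IIM  (L0)  txn=BusRdX+Flush  M[L0]=18
step 15: P1: load  L2  ⟶  ISS  (L2)  txn=∅  M[L2]=80
step 16: P0: load  L2  ⟶  SSS  (L2)  txn=BusRd  M[L2]=80
step 17: P1: load  L2  ⟶  SSS  (L2)  txn=∅  M[L2]=80
step 18: P0: load  L2  ⟶  SSS  (L2)  txn=∅  M[L2]=80
step 19: P2: store L1 := 39  ⟶  IIM  (L1)  txn=BusRdX  M[L1]=10
step 20: P2: load  L1  ⟶  IIM  (L1)  txn=∅  M[L1]=10
step 21: P1: load  L0  ⟶  ISS  (L0)  txn=BusRd+Flush  M[L0]=13
step 22: P1: load  L2  ⟶  SSS  (L2)  txn=∅  M[L2]=80

invalidations = 3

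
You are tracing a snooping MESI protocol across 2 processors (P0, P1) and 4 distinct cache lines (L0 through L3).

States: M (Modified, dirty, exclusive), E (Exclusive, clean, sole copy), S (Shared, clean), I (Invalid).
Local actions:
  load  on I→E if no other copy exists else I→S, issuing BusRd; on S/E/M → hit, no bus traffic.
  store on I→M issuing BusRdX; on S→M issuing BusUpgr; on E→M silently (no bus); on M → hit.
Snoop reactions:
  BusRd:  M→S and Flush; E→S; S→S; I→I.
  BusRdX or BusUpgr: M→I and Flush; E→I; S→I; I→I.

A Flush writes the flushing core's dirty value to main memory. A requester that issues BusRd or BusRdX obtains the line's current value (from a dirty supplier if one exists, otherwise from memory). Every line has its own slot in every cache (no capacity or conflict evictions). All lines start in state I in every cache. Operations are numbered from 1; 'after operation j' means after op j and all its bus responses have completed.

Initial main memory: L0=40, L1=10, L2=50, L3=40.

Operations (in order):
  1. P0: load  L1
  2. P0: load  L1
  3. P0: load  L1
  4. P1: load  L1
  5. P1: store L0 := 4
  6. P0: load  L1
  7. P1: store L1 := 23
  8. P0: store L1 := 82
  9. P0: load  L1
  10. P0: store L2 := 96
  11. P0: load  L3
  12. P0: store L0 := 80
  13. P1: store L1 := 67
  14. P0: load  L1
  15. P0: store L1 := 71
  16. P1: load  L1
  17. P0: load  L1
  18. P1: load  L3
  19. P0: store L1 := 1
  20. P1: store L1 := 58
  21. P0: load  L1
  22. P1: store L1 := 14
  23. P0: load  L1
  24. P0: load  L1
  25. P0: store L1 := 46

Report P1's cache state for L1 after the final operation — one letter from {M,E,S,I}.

step 1: P0: load  L1  ⟶  EI  (L1)  txn=BusRd  M[L1]=10
step 2: P0: load  L1  ⟶  EI  (L1)  txn=∅  M[L1]=10
step 3: P0: load  L1  ⟶  EI  (L1)  txn=∅  M[L1]=10
step 4: P1: load  L1  ⟶  SS  (L1)  txn=BusRd  M[L1]=10
step 5: P1: store L0 := 4  ⟶  IM  (L0)  txn=BusRdX  M[L0]=40
step 6: P0: load  L1  ⟶  SS  (L1)  txn=∅  M[L1]=10
step 7: P1: store L1 := 23  ⟶  IM  (L1)  txn=BusUpgr  M[L1]=10
step 8: P0: store L1 := 82  ⟶  MI  (L1)  txn=BusRdX+Flush  M[L1]=23
step 9: P0: load  L1  ⟶  MI  (L1)  txn=∅  M[L1]=23
step 10: P0: store L2 := 96  ⟶  MI  (L2)  txn=BusRdX  M[L2]=50
step 11: P0: load  L3  ⟶  EI  (L3)  txn=BusRd  M[L3]=40
step 12: P0: store L0 := 80  ⟶  MI  (L0)  txn=BusRdX+Flush  M[L0]=4
step 13: P1: store L1 := 67  ⟶  IM  (L1)  txn=BusRdX+Flush  M[L1]=82
step 14: P0: load  L1  ⟶  SS  (L1)  txn=BusRd+Flush  M[L1]=67
step 15: P0: store L1 := 71  ⟶  MI  (L1)  txn=BusUpgr  M[L1]=67
step 16: P1: load  L1  ⟶  SS  (L1)  txn=BusRd+Flush  M[L1]=71
step 17: P0: load  L1  ⟶  SS  (L1)  txn=∅  M[L1]=71
step 18: P1: load  L3  ⟶  SS  (L3)  txn=BusRd  M[L3]=40
step 19: P0: store L1 := 1  ⟶  MI  (L1)  txn=BusUpgr  M[L1]=71
step 20: P1: store L1 := 58  ⟶  IM  (L1)  txn=BusRdX+Flush  M[L1]=1
step 21: P0: load  L1  ⟶  SS  (L1)  txn=BusRd+Flush  M[L1]=58
step 22: P1: store L1 := 14  ⟶  IM  (L1)  txn=BusUpgr  M[L1]=58
step 23: P0: load  L1  ⟶  SS  (L1)  txn=BusRd+Flush  M[L1]=14
step 24: P0: load  L1  ⟶  SS  (L1)  txn=∅  M[L1]=14
step 25: P0: store L1 := 46  ⟶  MI  (L1)  txn=BusUpgr  M[L1]=14

state = I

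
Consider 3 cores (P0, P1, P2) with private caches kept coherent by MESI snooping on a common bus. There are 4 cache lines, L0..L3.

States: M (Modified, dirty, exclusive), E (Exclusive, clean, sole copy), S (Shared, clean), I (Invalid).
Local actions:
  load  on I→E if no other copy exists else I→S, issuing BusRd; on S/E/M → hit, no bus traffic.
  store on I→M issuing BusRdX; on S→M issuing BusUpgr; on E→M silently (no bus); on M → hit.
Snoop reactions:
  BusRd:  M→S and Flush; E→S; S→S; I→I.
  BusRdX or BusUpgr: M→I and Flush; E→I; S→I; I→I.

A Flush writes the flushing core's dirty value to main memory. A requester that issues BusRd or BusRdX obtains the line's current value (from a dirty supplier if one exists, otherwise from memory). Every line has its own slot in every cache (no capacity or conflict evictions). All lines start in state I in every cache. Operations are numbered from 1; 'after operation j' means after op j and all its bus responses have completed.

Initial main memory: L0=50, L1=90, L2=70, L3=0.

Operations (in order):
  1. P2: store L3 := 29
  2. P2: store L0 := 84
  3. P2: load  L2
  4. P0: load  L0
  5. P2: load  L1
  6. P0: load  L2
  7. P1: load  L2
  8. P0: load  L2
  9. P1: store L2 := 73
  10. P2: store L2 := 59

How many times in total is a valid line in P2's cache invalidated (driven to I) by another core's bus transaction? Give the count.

step 1: P2: store L3 := 29  ⟶  IIM  (L3)  txn=BusRdX  M[L3]=0
step 2: P2: store L0 := 84  ⟶  IIM  (L0)  txn=BusRdX  M[L0]=50
step 3: P2: load  L2  ⟶  IIE  (L2)  txn=BusRd  M[L2]=70
step 4: P0: load  L0  ⟶  SIS  (L0)  txn=BusRd+Flush  M[L0]=84
step 5: P2: load  L1  ⟶  IIE  (L1)  txn=BusRd  M[L1]=90
step 6: P0: load  L2  ⟶  SIS  (L2)  txn=BusRd  M[L2]=70
step 7: P1: load  L2  ⟶  SSS  (L2)  txn=BusRd  M[L2]=70
step 8: P0: load  L2  ⟶  SSS  (L2)  txn=∅  M[L2]=70
step 9: P1: store L2 := 73  ⟶  IMI  (L2)  txn=BusUpgr  M[L2]=70
step 10: P2: store L2 := 59  ⟶  IIM  (L2)  txn=BusRdX+Flush  M[L2]=73

invalidations = 1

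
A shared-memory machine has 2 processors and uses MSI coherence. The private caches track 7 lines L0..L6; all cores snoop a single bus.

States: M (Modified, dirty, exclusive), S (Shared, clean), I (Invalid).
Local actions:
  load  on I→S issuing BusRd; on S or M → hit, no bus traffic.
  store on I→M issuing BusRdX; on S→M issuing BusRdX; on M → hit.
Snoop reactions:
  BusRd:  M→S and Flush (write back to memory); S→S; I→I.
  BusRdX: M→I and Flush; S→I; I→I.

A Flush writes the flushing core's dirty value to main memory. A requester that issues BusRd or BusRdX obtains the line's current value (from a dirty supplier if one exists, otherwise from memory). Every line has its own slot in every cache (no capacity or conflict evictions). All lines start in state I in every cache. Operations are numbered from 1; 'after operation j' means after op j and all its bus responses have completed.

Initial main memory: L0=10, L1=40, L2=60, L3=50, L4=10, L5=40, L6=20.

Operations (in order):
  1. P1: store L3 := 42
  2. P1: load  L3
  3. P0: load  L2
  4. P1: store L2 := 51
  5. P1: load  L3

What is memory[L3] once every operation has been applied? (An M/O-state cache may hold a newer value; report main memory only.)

memory[L3] = 50

step 1: P1: store L3 := 42  ⟶  IM  (L3)  txn=BusRdX  M[L3]=50
step 2: P1: load  L3  ⟶  IM  (L3)  txn=∅  M[L3]=50
step 3: P0: load  L2  ⟶  SI  (L2)  txn=BusRd  M[L2]=60
step 4: P1: store L2 := 51  ⟶  IM  (L2)  txn=BusRdX  M[L2]=60
step 5: P1: load  L3  ⟶  IM  (L3)  txn=∅  M[L3]=50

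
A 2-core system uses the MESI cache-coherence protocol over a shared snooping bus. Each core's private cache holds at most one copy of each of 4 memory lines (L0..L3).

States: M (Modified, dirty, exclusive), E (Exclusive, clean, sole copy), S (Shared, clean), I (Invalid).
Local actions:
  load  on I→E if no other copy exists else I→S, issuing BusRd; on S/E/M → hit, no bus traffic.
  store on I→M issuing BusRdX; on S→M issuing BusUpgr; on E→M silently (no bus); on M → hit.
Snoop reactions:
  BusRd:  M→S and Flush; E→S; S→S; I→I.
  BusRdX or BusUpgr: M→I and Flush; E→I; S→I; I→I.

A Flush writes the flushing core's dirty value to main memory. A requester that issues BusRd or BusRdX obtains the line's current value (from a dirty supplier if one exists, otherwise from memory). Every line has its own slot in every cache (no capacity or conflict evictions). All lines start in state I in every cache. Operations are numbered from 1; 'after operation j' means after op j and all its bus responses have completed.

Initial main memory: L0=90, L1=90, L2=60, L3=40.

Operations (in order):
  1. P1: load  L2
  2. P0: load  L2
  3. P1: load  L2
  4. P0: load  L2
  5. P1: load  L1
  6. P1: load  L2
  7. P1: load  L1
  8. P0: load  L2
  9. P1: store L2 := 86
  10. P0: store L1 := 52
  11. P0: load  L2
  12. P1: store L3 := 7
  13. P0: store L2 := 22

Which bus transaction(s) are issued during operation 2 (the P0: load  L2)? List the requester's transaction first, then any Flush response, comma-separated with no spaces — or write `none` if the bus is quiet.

[1] P1: load  L2 | P0:I, P1:E(60) | bus: BusRd
[2] P0: load  L2 | P0:S(60), P1:S(60) | bus: BusRd
[3] P1: load  L2 | P0:S(60), P1:S(60) | bus: none
[4] P0: load  L2 | P0:S(60), P1:S(60) | bus: none
[5] P1: load  L1 | P0:I, P1:E(90) | bus: BusRd
[6] P1: load  L2 | P0:S(60), P1:S(60) | bus: none
[7] P1: load  L1 | P0:I, P1:E(90) | bus: none
[8] P0: load  L2 | P0:S(60), P1:S(60) | bus: none
[9] P1: store L2 := 86 | P0:I, P1:M(86) | bus: BusUpgr
[10] P0: store L1 := 52 | P0:M(52), P1:I | bus: BusRdX
[11] P0: load  L2 | P0:S(86), P1:S(86) | bus: BusRd,Flush
[12] P1: store L3 := 7 | P0:I, P1:M(7) | bus: BusRdX
[13] P0: store L2 := 22 | P0:M(22), P1:I | bus: BusUpgr

bus = BusRd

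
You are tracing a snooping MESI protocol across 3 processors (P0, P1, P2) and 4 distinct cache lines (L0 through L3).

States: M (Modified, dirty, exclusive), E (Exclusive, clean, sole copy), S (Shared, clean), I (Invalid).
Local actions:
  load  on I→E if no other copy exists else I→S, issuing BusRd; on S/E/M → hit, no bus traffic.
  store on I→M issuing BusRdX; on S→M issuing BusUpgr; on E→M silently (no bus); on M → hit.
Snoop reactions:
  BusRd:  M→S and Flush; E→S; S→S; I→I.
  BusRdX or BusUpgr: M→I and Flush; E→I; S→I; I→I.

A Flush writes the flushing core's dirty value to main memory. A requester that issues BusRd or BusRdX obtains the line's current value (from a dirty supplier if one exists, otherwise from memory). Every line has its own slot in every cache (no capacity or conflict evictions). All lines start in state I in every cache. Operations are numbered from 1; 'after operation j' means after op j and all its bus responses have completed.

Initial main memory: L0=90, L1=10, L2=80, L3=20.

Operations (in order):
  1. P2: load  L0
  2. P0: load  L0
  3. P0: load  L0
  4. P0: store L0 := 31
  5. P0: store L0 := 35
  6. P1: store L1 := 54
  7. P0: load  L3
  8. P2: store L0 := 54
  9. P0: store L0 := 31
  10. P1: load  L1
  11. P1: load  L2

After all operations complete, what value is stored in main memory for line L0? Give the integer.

memory[L0] = 54

  op1 P2: load  L0 → I/I/E on L0; bus BusRd; mem=90
  op2 P0: load  L0 → S/I/S on L0; bus BusRd; mem=90
  op3 P0: load  L0 → S/I/S on L0; bus (none); mem=90
  op4 P0: store L0 := 31 → M/I/I on L0; bus BusUpgr; mem=90
  op5 P0: store L0 := 35 → M/I/I on L0; bus (none); mem=90
  op6 P1: store L1 := 54 → I/M/I on L1; bus BusRdX; mem=10
  op7 P0: load  L3 → E/I/I on L3; bus BusRd; mem=20
  op8 P2: store L0 := 54 → I/I/M on L0; bus BusRdX Flush; mem=35
  op9 P0: store L0 := 31 → M/I/I on L0; bus BusRdX Flush; mem=54
  op10 P1: load  L1 → I/M/I on L1; bus (none); mem=10
  op11 P1: load  L2 → I/E/I on L2; bus BusRd; mem=80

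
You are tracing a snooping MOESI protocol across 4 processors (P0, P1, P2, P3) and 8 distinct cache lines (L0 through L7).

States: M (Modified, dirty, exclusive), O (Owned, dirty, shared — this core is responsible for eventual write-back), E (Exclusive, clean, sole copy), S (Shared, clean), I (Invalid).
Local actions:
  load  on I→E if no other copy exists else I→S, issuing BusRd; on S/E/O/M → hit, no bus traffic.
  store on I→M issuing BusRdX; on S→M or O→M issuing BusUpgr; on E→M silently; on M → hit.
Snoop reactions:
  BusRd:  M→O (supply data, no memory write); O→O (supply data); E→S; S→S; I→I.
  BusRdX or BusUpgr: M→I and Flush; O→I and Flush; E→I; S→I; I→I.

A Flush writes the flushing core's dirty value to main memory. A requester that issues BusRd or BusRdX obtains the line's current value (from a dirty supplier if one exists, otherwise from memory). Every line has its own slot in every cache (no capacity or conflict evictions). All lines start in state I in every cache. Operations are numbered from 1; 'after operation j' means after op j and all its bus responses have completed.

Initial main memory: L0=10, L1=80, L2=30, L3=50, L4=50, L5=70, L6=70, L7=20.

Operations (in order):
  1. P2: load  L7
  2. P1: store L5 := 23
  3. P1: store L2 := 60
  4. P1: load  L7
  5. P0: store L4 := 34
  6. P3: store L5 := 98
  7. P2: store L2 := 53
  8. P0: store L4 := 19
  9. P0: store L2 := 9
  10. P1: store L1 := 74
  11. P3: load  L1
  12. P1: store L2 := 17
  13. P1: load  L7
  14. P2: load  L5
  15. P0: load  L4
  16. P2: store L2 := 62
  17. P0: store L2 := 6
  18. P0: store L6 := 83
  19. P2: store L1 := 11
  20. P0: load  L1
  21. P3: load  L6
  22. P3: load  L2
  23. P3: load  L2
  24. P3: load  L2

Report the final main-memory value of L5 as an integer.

memory[L5] = 23

step 1: P2: load  L7  ⟶  IIEI  (L7)  txn=BusRd  M[L7]=20
step 2: P1: store L5 := 23  ⟶  IMII  (L5)  txn=BusRdX  M[L5]=70
step 3: P1: store L2 := 60  ⟶  IMII  (L2)  txn=BusRdX  M[L2]=30
step 4: P1: load  L7  ⟶  ISSI  (L7)  txn=BusRd  M[L7]=20
step 5: P0: store L4 := 34  ⟶  MIII  (L4)  txn=BusRdX  M[L4]=50
step 6: P3: store L5 := 98  ⟶  IIIM  (L5)  txn=BusRdX+Flush  M[L5]=23
step 7: P2: store L2 := 53  ⟶  IIMI  (L2)  txn=BusRdX+Flush  M[L2]=60
step 8: P0: store L4 := 19  ⟶  MIII  (L4)  txn=∅  M[L4]=50
step 9: P0: store L2 := 9  ⟶  MIII  (L2)  txn=BusRdX+Flush  M[L2]=53
step 10: P1: store L1 := 74  ⟶  IMII  (L1)  txn=BusRdX  M[L1]=80
step 11: P3: load  L1  ⟶  IOIS  (L1)  txn=BusRd  M[L1]=80
step 12: P1: store L2 := 17  ⟶  IMII  (L2)  txn=BusRdX+Flush  M[L2]=9
step 13: P1: load  L7  ⟶  ISSI  (L7)  txn=∅  M[L7]=20
step 14: P2: load  L5  ⟶  IISO  (L5)  txn=BusRd  M[L5]=23
step 15: P0: load  L4  ⟶  MIII  (L4)  txn=∅  M[L4]=50
step 16: P2: store L2 := 62  ⟶  IIMI  (L2)  txn=BusRdX+Flush  M[L2]=17
step 17: P0: store L2 := 6  ⟶  MIII  (L2)  txn=BusRdX+Flush  M[L2]=62
step 18: P0: store L6 := 83  ⟶  MIII  (L6)  txn=BusRdX  M[L6]=70
step 19: P2: store L1 := 11  ⟶  IIMI  (L1)  txn=BusRdX+Flush  M[L1]=74
step 20: P0: load  L1  ⟶  SIOI  (L1)  txn=BusRd  M[L1]=74
step 21: P3: load  L6  ⟶  OIIS  (L6)  txn=BusRd  M[L6]=70
step 22: P3: load  L2  ⟶  OIIS  (L2)  txn=BusRd  M[L2]=62
step 23: P3: load  L2  ⟶  OIIS  (L2)  txn=∅  M[L2]=62
step 24: P3: load  L2  ⟶  OIIS  (L2)  txn=∅  M[L2]=62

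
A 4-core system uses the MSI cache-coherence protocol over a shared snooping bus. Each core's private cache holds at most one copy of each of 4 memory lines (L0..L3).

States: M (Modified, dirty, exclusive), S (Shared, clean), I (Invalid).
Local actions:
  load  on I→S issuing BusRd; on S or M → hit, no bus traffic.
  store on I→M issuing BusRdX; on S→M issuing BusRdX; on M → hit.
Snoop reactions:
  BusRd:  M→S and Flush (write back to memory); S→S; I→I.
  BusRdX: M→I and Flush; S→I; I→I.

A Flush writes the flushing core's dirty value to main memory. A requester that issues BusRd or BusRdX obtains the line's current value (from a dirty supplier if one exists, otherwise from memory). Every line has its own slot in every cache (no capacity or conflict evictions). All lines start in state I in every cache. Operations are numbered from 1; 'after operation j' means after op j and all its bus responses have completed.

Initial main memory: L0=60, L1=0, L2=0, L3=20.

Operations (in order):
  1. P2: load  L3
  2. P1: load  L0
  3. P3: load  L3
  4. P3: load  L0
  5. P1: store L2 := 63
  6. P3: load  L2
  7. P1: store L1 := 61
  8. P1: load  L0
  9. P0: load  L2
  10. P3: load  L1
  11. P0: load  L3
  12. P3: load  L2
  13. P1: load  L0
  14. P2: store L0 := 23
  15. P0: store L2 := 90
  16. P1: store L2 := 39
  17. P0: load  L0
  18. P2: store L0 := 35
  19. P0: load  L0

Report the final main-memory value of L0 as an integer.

memory[L0] = 35

[1] P2: load  L3 | P0:I, P1:I, P2:S(20), P3:I | bus: BusRd
[2] P1: load  L0 | P0:I, P1:S(60), P2:I, P3:I | bus: BusRd
[3] P3: load  L3 | P0:I, P1:I, P2:S(20), P3:S(20) | bus: BusRd
[4] P3: load  L0 | P0:I, P1:S(60), P2:I, P3:S(60) | bus: BusRd
[5] P1: store L2 := 63 | P0:I, P1:M(63), P2:I, P3:I | bus: BusRdX
[6] P3: load  L2 | P0:I, P1:S(63), P2:I, P3:S(63) | bus: BusRd,Flush
[7] P1: store L1 := 61 | P0:I, P1:M(61), P2:I, P3:I | bus: BusRdX
[8] P1: load  L0 | P0:I, P1:S(60), P2:I, P3:S(60) | bus: none
[9] P0: load  L2 | P0:S(63), P1:S(63), P2:I, P3:S(63) | bus: BusRd
[10] P3: load  L1 | P0:I, P1:S(61), P2:I, P3:S(61) | bus: BusRd,Flush
[11] P0: load  L3 | P0:S(20), P1:I, P2:S(20), P3:S(20) | bus: BusRd
[12] P3: load  L2 | P0:S(63), P1:S(63), P2:I, P3:S(63) | bus: none
[13] P1: load  L0 | P0:I, P1:S(60), P2:I, P3:S(60) | bus: none
[14] P2: store L0 := 23 | P0:I, P1:I, P2:M(23), P3:I | bus: BusRdX
[15] P0: store L2 := 90 | P0:M(90), P1:I, P2:I, P3:I | bus: BusRdX
[16] P1: store L2 := 39 | P0:I, P1:M(39), P2:I, P3:I | bus: BusRdX,Flush
[17] P0: load  L0 | P0:S(23), P1:I, P2:S(23), P3:I | bus: BusRd,Flush
[18] P2: store L0 := 35 | P0:I, P1:I, P2:M(35), P3:I | bus: BusRdX
[19] P0: load  L0 | P0:S(35), P1:I, P2:S(35), P3:I | bus: BusRd,Flush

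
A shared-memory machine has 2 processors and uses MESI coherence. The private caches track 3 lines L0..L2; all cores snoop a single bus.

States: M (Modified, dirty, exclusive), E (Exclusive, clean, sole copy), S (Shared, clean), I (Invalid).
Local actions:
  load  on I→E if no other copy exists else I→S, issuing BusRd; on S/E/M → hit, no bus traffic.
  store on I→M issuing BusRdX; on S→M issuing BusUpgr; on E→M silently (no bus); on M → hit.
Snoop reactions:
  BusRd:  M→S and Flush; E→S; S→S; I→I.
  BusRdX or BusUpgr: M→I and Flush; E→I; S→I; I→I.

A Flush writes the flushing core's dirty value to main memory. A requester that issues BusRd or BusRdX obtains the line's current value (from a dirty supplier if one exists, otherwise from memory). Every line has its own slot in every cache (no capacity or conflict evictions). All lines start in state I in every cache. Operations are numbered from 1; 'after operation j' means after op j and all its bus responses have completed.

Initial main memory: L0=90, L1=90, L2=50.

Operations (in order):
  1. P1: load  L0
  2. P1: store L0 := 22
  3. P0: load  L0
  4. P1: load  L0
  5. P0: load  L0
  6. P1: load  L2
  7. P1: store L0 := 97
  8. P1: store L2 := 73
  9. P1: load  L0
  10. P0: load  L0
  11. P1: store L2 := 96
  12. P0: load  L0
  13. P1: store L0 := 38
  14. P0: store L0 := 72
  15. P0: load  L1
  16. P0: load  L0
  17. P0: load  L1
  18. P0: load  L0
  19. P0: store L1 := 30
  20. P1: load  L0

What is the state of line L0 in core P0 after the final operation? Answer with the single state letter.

  op1 P1: load  L0 → I/E on L0; bus BusRd; mem=90
  op2 P1: store L0 := 22 → I/M on L0; bus (none); mem=90
  op3 P0: load  L0 → S/S on L0; bus BusRd Flush; mem=22
  op4 P1: load  L0 → S/S on L0; bus (none); mem=22
  op5 P0: load  L0 → S/S on L0; bus (none); mem=22
  op6 P1: load  L2 → I/E on L2; bus BusRd; mem=50
  op7 P1: store L0 := 97 → I/M on L0; bus BusUpgr; mem=22
  op8 P1: store L2 := 73 → I/M on L2; bus (none); mem=50
  op9 P1: load  L0 → I/M on L0; bus (none); mem=22
  op10 P0: load  L0 → S/S on L0; bus BusRd Flush; mem=97
  op11 P1: store L2 := 96 → I/M on L2; bus (none); mem=50
  op12 P0: load  L0 → S/S on L0; bus (none); mem=97
  op13 P1: store L0 := 38 → I/M on L0; bus BusUpgr; mem=97
  op14 P0: store L0 := 72 → M/I on L0; bus BusRdX Flush; mem=38
  op15 P0: load  L1 → E/I on L1; bus BusRd; mem=90
  op16 P0: load  L0 → M/I on L0; bus (none); mem=38
  op17 P0: load  L1 → E/I on L1; bus (none); mem=90
  op18 P0: load  L0 → M/I on L0; bus (none); mem=38
  op19 P0: store L1 := 30 → M/I on L1; bus (none); mem=90
  op20 P1: load  L0 → S/S on L0; bus BusRd Flush; mem=72

state = S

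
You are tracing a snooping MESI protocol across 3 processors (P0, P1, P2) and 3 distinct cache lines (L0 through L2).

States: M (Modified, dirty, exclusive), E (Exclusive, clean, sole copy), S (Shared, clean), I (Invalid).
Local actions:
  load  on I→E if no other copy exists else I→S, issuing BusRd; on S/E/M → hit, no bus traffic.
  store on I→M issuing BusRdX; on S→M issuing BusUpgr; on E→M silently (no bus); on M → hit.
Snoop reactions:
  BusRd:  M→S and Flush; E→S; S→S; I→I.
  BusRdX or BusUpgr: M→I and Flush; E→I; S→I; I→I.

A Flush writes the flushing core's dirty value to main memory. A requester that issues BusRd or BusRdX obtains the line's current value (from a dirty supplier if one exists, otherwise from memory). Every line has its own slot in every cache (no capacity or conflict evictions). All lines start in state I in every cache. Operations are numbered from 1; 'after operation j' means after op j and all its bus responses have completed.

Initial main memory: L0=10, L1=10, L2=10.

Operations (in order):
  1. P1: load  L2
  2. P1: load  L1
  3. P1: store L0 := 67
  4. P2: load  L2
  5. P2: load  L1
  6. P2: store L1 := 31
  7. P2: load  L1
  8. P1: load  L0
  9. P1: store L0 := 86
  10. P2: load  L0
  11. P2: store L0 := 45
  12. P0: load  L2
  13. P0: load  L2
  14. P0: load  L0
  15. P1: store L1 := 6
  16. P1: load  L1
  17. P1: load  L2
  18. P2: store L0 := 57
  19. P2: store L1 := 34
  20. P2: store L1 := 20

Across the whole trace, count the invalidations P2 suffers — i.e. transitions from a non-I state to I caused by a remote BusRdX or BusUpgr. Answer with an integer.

1. P1: load  L2  bus=[BusRd]  L2: P0=I P1=E P2=I  mem[L2]=10
2. P1: load  L1  bus=[BusRd]  L1: P0=I P1=E P2=I  mem[L1]=10
3. P1: store L0 := 67  bus=[BusRdX]  L0: P0=I P1=M P2=I  mem[L0]=10
4. P2: load  L2  bus=[BusRd]  L2: P0=I P1=S P2=S  mem[L2]=10
5. P2: load  L1  bus=[BusRd]  L1: P0=I P1=S P2=S  mem[L1]=10
6. P2: store L1 := 31  bus=[BusUpgr]  L1: P0=I P1=I P2=M  mem[L1]=10
7. P2: load  L1  bus=[-]  L1: P0=I P1=I P2=M  mem[L1]=10
8. P1: load  L0  bus=[-]  L0: P0=I P1=M P2=I  mem[L0]=10
9. P1: store L0 := 86  bus=[-]  L0: P0=I P1=M P2=I  mem[L0]=10
10. P2: load  L0  bus=[BusRd,Flush]  L0: P0=I P1=S P2=S  mem[L0]=86
11. P2: store L0 := 45  bus=[BusUpgr]  L0: P0=I P1=I P2=M  mem[L0]=86
12. P0: load  L2  bus=[BusRd]  L2: P0=S P1=S P2=S  mem[L2]=10
13. P0: load  L2  bus=[-]  L2: P0=S P1=S P2=S  mem[L2]=10
14. P0: load  L0  bus=[BusRd,Flush]  L0: P0=S P1=I P2=S  mem[L0]=45
15. P1: store L1 := 6  bus=[BusRdX,Flush]  L1: P0=I P1=M P2=I  mem[L1]=31
16. P1: load  L1  bus=[-]  L1: P0=I P1=M P2=I  mem[L1]=31
17. P1: load  L2  bus=[-]  L2: P0=S P1=S P2=S  mem[L2]=10
18. P2: store L0 := 57  bus=[BusUpgr]  L0: P0=I P1=I P2=M  mem[L0]=45
19. P2: store L1 := 34  bus=[BusRdX,Flush]  L1: P0=I P1=I P2=M  mem[L1]=6
20. P2: store L1 := 20  bus=[-]  L1: P0=I P1=I P2=M  mem[L1]=6

invalidations = 1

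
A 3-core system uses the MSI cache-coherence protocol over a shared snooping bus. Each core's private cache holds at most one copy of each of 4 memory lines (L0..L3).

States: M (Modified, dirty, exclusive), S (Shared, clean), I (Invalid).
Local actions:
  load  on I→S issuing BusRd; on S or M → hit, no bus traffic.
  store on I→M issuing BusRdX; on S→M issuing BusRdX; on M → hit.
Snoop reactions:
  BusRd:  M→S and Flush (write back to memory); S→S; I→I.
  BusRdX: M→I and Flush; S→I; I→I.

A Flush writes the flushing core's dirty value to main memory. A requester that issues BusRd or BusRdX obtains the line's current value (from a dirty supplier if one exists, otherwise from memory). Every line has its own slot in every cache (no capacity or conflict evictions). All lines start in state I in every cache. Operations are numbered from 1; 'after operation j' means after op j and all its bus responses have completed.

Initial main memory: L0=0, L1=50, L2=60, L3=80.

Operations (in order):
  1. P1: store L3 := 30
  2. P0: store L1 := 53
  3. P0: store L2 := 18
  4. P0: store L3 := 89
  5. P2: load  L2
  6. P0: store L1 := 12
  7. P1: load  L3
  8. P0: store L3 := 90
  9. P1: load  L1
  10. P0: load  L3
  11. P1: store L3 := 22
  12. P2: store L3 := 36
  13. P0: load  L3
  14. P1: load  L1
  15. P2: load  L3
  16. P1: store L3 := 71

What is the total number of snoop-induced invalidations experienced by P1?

invalidations = 3

  op1 P1: store L3 := 30 → I/M/I on L3; bus BusRdX; mem=80
  op2 P0: store L1 := 53 → M/I/I on L1; bus BusRdX; mem=50
  op3 P0: store L2 := 18 → M/I/I on L2; bus BusRdX; mem=60
  op4 P0: store L3 := 89 → M/I/I on L3; bus BusRdX Flush; mem=30
  op5 P2: load  L2 → S/I/S on L2; bus BusRd Flush; mem=18
  op6 P0: store L1 := 12 → M/I/I on L1; bus (none); mem=50
  op7 P1: load  L3 → S/S/I on L3; bus BusRd Flush; mem=89
  op8 P0: store L3 := 90 → M/I/I on L3; bus BusRdX; mem=89
  op9 P1: load  L1 → S/S/I on L1; bus BusRd Flush; mem=12
  op10 P0: load  L3 → M/I/I on L3; bus (none); mem=89
  op11 P1: store L3 := 22 → I/M/I on L3; bus BusRdX Flush; mem=90
  op12 P2: store L3 := 36 → I/I/M on L3; bus BusRdX Flush; mem=22
  op13 P0: load  L3 → S/I/S on L3; bus BusRd Flush; mem=36
  op14 P1: load  L1 → S/S/I on L1; bus (none); mem=12
  op15 P2: load  L3 → S/I/S on L3; bus (none); mem=36
  op16 P1: store L3 := 71 → I/M/I on L3; bus BusRdX; mem=36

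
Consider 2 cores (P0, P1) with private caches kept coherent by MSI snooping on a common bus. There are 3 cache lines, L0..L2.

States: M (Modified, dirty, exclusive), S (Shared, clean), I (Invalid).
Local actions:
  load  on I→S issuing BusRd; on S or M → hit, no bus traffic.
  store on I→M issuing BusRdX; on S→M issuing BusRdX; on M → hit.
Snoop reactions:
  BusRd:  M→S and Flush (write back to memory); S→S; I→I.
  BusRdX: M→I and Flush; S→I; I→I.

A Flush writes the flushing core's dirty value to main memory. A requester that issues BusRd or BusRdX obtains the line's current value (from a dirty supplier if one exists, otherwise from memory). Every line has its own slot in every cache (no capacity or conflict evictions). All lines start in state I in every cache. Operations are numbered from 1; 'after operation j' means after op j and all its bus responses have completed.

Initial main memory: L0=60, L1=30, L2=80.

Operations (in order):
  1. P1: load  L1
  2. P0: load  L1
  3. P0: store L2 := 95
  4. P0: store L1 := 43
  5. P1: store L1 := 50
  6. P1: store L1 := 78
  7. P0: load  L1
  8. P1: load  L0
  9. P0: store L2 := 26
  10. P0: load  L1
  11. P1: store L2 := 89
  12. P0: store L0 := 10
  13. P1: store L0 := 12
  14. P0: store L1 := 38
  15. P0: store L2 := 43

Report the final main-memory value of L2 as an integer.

step 1: P1: load  L1  ⟶  IS  (L1)  txn=BusRd  M[L1]=30
step 2: P0: load  L1  ⟶  SS  (L1)  txn=BusRd  M[L1]=30
step 3: P0: store L2 := 95  ⟶  MI  (L2)  txn=BusRdX  M[L2]=80
step 4: P0: store L1 := 43  ⟶  MI  (L1)  txn=BusRdX  M[L1]=30
step 5: P1: store L1 := 50  ⟶  IM  (L1)  txn=BusRdX+Flush  M[L1]=43
step 6: P1: store L1 := 78  ⟶  IM  (L1)  txn=∅  M[L1]=43
step 7: P0: load  L1  ⟶  SS  (L1)  txn=BusRd+Flush  M[L1]=78
step 8: P1: load  L0  ⟶  IS  (L0)  txn=BusRd  M[L0]=60
step 9: P0: store L2 := 26  ⟶  MI  (L2)  txn=∅  M[L2]=80
step 10: P0: load  L1  ⟶  SS  (L1)  txn=∅  M[L1]=78
step 11: P1: store L2 := 89  ⟶  IM  (L2)  txn=BusRdX+Flush  M[L2]=26
step 12: P0: store L0 := 10  ⟶  MI  (L0)  txn=BusRdX  M[L0]=60
step 13: P1: store L0 := 12  ⟶  IM  (L0)  txn=BusRdX+Flush  M[L0]=10
step 14: P0: store L1 := 38  ⟶  MI  (L1)  txn=BusRdX  M[L1]=78
step 15: P0: store L2 := 43  ⟶  MI  (L2)  txn=BusRdX+Flush  M[L2]=89

memory[L2] = 89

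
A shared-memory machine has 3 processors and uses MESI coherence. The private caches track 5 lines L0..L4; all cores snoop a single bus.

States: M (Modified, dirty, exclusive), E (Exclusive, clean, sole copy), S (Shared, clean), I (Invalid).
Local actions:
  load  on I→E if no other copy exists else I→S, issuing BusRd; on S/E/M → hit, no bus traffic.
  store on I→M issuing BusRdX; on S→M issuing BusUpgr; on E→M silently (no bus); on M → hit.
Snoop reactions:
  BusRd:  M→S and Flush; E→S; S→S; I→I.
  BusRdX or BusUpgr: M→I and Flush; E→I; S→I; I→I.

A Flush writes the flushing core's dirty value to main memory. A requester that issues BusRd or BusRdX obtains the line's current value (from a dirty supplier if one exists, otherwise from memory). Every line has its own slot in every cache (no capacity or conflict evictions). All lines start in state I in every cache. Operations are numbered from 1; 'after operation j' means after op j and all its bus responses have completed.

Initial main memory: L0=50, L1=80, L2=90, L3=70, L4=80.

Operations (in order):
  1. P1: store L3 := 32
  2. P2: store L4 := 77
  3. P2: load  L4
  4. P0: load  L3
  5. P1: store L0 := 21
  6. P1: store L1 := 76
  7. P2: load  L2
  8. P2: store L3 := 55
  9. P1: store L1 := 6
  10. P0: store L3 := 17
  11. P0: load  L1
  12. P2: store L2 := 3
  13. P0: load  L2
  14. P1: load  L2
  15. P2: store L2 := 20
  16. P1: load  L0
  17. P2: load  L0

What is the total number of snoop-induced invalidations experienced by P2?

invalidations = 1

step 1: P1: store L3 := 32  ⟶  IMI  (L3)  txn=BusRdX  M[L3]=70
step 2: P2: store L4 := 77  ⟶  IIM  (L4)  txn=BusRdX  M[L4]=80
step 3: P2: load  L4  ⟶  IIM  (L4)  txn=∅  M[L4]=80
step 4: P0: load  L3  ⟶  SSI  (L3)  txn=BusRd+Flush  M[L3]=32
step 5: P1: store L0 := 21  ⟶  IMI  (L0)  txn=BusRdX  M[L0]=50
step 6: P1: store L1 := 76  ⟶  IMI  (L1)  txn=BusRdX  M[L1]=80
step 7: P2: load  L2  ⟶  IIE  (L2)  txn=BusRd  M[L2]=90
step 8: P2: store L3 := 55  ⟶  IIM  (L3)  txn=BusRdX  M[L3]=32
step 9: P1: store L1 := 6  ⟶  IMI  (L1)  txn=∅  M[L1]=80
step 10: P0: store L3 := 17  ⟶  MII  (L3)  txn=BusRdX+Flush  M[L3]=55
step 11: P0: load  L1  ⟶  SSI  (L1)  txn=BusRd+Flush  M[L1]=6
step 12: P2: store L2 := 3  ⟶  IIM  (L2)  txn=∅  M[L2]=90
step 13: P0: load  L2  ⟶  SIS  (L2)  txn=BusRd+Flush  M[L2]=3
step 14: P1: load  L2  ⟶  SSS  (L2)  txn=BusRd  M[L2]=3
step 15: P2: store L2 := 20  ⟶  IIM  (L2)  txn=BusUpgr  M[L2]=3
step 16: P1: load  L0  ⟶  IMI  (L0)  txn=∅  M[L0]=50
step 17: P2: load  L0  ⟶  ISS  (L0)  txn=BusRd+Flush  M[L0]=21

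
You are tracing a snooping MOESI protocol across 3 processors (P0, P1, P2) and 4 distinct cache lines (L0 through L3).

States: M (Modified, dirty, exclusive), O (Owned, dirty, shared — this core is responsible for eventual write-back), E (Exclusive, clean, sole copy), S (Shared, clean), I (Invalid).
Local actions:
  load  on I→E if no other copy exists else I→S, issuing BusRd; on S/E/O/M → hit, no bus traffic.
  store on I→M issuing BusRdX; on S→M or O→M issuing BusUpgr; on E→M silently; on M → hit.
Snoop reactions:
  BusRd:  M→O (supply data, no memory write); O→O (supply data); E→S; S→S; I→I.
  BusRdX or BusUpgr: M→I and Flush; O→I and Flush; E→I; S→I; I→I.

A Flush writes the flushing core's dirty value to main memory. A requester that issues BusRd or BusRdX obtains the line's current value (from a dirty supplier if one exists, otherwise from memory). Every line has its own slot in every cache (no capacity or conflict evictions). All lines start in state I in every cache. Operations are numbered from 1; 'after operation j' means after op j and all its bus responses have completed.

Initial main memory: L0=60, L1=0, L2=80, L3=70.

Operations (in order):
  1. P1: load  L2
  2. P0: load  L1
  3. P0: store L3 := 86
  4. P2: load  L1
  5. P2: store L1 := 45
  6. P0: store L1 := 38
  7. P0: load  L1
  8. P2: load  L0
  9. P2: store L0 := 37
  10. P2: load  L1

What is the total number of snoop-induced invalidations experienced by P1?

invalidations = 0

step 1: P1: load  L2  ⟶  IEI  (L2)  txn=BusRd  M[L2]=80
step 2: P0: load  L1  ⟶  EII  (L1)  txn=BusRd  M[L1]=0
step 3: P0: store L3 := 86  ⟶  MII  (L3)  txn=BusRdX  M[L3]=70
step 4: P2: load  L1  ⟶  SIS  (L1)  txn=BusRd  M[L1]=0
step 5: P2: store L1 := 45  ⟶  IIM  (L1)  txn=BusUpgr  M[L1]=0
step 6: P0: store L1 := 38  ⟶  MII  (L1)  txn=BusRdX+Flush  M[L1]=45
step 7: P0: load  L1  ⟶  MII  (L1)  txn=∅  M[L1]=45
step 8: P2: load  L0  ⟶  IIE  (L0)  txn=BusRd  M[L0]=60
step 9: P2: store L0 := 37  ⟶  IIM  (L0)  txn=∅  M[L0]=60
step 10: P2: load  L1  ⟶  OIS  (L1)  txn=BusRd  M[L1]=45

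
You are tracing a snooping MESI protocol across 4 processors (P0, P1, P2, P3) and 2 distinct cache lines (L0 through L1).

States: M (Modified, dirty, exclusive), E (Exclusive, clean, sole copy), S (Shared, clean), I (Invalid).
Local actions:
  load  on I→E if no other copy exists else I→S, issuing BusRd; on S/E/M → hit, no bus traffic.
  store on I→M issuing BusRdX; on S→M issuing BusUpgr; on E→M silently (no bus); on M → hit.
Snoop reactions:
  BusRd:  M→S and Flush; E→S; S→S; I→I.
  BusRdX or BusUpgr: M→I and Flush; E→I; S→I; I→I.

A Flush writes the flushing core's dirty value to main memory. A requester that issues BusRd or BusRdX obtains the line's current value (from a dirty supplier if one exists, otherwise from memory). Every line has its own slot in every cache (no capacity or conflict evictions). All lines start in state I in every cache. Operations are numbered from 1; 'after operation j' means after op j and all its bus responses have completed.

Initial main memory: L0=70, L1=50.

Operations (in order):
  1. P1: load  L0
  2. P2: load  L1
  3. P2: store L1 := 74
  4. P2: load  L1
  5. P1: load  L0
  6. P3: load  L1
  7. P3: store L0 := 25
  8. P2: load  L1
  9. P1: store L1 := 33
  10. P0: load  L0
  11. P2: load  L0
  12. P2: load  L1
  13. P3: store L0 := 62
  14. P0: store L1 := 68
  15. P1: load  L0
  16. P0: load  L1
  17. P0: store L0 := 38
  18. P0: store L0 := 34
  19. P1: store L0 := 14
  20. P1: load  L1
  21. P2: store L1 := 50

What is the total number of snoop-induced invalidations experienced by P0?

[1] P1: load  L0 | P0:I, P1:E(70), P2:I, P3:I | bus: BusRd
[2] P2: load  L1 | P0:I, P1:I, P2:E(50), P3:I | bus: BusRd
[3] P2: store L1 := 74 | P0:I, P1:I, P2:M(74), P3:I | bus: none
[4] P2: load  L1 | P0:I, P1:I, P2:M(74), P3:I | bus: none
[5] P1: load  L0 | P0:I, P1:E(70), P2:I, P3:I | bus: none
[6] P3: load  L1 | P0:I, P1:I, P2:S(74), P3:S(74) | bus: BusRd,Flush
[7] P3: store L0 := 25 | P0:I, P1:I, P2:I, P3:M(25) | bus: BusRdX
[8] P2: load  L1 | P0:I, P1:I, P2:S(74), P3:S(74) | bus: none
[9] P1: store L1 := 33 | P0:I, P1:M(33), P2:I, P3:I | bus: BusRdX
[10] P0: load  L0 | P0:S(25), P1:I, P2:I, P3:S(25) | bus: BusRd,Flush
[11] P2: load  L0 | P0:S(25), P1:I, P2:S(25), P3:S(25) | bus: BusRd
[12] P2: load  L1 | P0:I, P1:S(33), P2:S(33), P3:I | bus: BusRd,Flush
[13] P3: store L0 := 62 | P0:I, P1:I, P2:I, P3:M(62) | bus: BusUpgr
[14] P0: store L1 := 68 | P0:M(68), P1:I, P2:I, P3:I | bus: BusRdX
[15] P1: load  L0 | P0:I, P1:S(62), P2:I, P3:S(62) | bus: BusRd,Flush
[16] P0: load  L1 | P0:M(68), P1:I, P2:I, P3:I | bus: none
[17] P0: store L0 := 38 | P0:M(38), P1:I, P2:I, P3:I | bus: BusRdX
[18] P0: store L0 := 34 | P0:M(34), P1:I, P2:I, P3:I | bus: none
[19] P1: store L0 := 14 | P0:I, P1:M(14), P2:I, P3:I | bus: BusRdX,Flush
[20] P1: load  L1 | P0:S(68), P1:S(68), P2:I, P3:I | bus: BusRd,Flush
[21] P2: store L1 := 50 | P0:I, P1:I, P2:M(50), P3:I | bus: BusRdX

invalidations = 3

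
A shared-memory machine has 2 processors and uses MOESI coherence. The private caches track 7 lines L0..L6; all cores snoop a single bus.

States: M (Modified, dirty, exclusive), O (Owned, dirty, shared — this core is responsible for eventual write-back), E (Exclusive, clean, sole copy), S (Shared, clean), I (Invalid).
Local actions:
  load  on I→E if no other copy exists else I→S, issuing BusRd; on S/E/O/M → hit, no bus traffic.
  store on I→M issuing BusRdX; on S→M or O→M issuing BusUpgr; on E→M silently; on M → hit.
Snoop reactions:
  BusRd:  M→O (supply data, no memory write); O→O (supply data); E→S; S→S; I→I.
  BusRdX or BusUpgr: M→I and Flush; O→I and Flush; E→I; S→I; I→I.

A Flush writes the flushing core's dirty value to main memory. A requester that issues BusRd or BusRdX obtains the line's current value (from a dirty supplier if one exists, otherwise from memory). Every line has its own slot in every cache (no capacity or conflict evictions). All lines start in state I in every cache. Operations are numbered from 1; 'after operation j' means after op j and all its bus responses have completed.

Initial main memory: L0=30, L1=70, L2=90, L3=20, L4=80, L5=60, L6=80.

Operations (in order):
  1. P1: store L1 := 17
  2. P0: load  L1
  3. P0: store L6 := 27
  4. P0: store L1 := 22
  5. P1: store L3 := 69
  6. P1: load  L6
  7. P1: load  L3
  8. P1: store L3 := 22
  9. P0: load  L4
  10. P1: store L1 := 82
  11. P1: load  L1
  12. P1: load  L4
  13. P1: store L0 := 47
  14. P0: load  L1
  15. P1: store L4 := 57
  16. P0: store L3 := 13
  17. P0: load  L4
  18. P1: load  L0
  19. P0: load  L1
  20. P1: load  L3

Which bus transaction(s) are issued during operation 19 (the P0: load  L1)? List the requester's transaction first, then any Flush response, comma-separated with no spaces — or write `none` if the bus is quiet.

bus = none

[1] P1: store L1 := 17 | P0:I, P1:M(17) | bus: BusRdX
[2] P0: load  L1 | P0:S(17), P1:O(17) | bus: BusRd
[3] P0: store L6 := 27 | P0:M(27), P1:I | bus: BusRdX
[4] P0: store L1 := 22 | P0:M(22), P1:I | bus: BusUpgr,Flush
[5] P1: store L3 := 69 | P0:I, P1:M(69) | bus: BusRdX
[6] P1: load  L6 | P0:O(27), P1:S(27) | bus: BusRd
[7] P1: load  L3 | P0:I, P1:M(69) | bus: none
[8] P1: store L3 := 22 | P0:I, P1:M(22) | bus: none
[9] P0: load  L4 | P0:E(80), P1:I | bus: BusRd
[10] P1: store L1 := 82 | P0:I, P1:M(82) | bus: BusRdX,Flush
[11] P1: load  L1 | P0:I, P1:M(82) | bus: none
[12] P1: load  L4 | P0:S(80), P1:S(80) | bus: BusRd
[13] P1: store L0 := 47 | P0:I, P1:M(47) | bus: BusRdX
[14] P0: load  L1 | P0:S(82), P1:O(82) | bus: BusRd
[15] P1: store L4 := 57 | P0:I, P1:M(57) | bus: BusUpgr
[16] P0: store L3 := 13 | P0:M(13), P1:I | bus: BusRdX,Flush
[17] P0: load  L4 | P0:S(57), P1:O(57) | bus: BusRd
[18] P1: load  L0 | P0:I, P1:M(47) | bus: none
[19] P0: load  L1 | P0:S(82), P1:O(82) | bus: none
[20] P1: load  L3 | P0:O(13), P1:S(13) | bus: BusRd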